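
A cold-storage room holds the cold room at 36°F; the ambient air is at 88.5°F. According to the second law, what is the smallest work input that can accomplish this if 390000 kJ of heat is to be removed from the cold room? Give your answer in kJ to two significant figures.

In absolute terms T_C = 275.37 K and T_H = 304.54 K, so ΔT = 29.17 K.
The reversible limit is COP_R = T_C/ΔT = 9.441, so W_min = Q_C/COP = Q_C·ΔT/T_C.
W_min = 390000 × 29.17/275.37 = 41310 kJ.

41000 kJ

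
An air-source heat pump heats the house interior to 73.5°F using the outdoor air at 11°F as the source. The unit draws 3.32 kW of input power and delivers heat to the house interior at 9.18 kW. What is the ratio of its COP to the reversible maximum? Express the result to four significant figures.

0.3241

COP_actual = Q̇_H/Ẇ = 9.180/3.320 = 2.765.
In absolute terms T_C = 261.48 K and T_H = 296.21 K, so ΔT = 34.72 K.
COP_Carnot = T_H/ΔT = 296.21/34.72 = 8.531.
η_II = COP_actual/COP_Carnot = 2.765/8.531 = 0.3241.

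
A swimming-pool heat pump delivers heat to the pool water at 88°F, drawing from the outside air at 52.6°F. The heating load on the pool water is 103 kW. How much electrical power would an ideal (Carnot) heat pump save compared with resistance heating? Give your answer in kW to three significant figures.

In absolute terms T_C = 284.59 K and T_H = 304.26 K, so ΔT = 19.67 K.
COP_Carnot = T_H/ΔT = 304.26/19.67 = 15.47.
Resistance heating needs Ẇ_res = Q̇_H = 103.0 kW; the reversible heat pump needs only Ẇ_hp = Q̇_H/COP = 6.658 kW.
Saving = 103.0 − 6.658 = 96.34 kW.

96.3 kW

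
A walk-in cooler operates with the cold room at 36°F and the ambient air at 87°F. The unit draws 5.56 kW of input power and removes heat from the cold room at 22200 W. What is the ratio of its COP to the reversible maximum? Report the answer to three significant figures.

Converting, Q̇_C = 22200 W = 22.20 kW, so COP_actual = Q̇_C/Ẇ = 22.20/5.560 = 3.993.
In absolute terms T_C = 275.37 K and T_H = 303.71 K, so ΔT = 28.33 K.
COP_Carnot = T_C/ΔT = 275.37/28.33 = 9.719.
η_II = COP_actual/COP_Carnot = 3.993/9.719 = 0.4108.

0.411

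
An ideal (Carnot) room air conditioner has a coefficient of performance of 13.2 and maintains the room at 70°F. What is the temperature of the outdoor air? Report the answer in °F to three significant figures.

110 °F

COP_R = T_C/(T_H − T_C) gives T_H − T_C = T_C/COP.
With T_C = 294.26 K, T_H = 294.26 × (1 + 1/13.2) = 316.55 K.
Converting, 316.55 K = 110.13°F.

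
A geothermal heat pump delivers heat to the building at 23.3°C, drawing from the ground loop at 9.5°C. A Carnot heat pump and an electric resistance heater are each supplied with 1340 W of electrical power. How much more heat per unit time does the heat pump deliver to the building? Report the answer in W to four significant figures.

27450 W

In absolute terms T_C = 282.65 K and T_H = 296.45 K, so ΔT = 13.80 K.
COP_Carnot = T_H/ΔT = 296.45/13.80 = 21.48.
The heat pump delivers Q̇_H = COP × Ẇ = 28790 W; the resistance heater delivers Ẇ = 1340 W.
Extra = (COP − 1)·Ẇ = 27450 W.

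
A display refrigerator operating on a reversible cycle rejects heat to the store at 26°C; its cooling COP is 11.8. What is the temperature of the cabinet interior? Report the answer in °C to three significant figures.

2.63 °C

For a Carnot refrigerator COP_R = T_C/(T_H − T_C), so T_C = COP·T_H/(1 + COP).
With T_H = 299.15 K, T_C = 11.8 × 299.15/12.80 = 275.78 K.
Converting, 275.78 K = 2.63°C.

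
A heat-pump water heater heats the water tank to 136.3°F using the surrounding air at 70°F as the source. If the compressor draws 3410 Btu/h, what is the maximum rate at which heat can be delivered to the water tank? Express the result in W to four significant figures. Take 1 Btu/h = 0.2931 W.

In absolute terms T_C = 294.26 K and T_H = 331.09 K, so ΔT = 36.83 K.
COP_Carnot = T_H/ΔT = 331.09/36.83 = 8.989.
Q̇_max = COP_Carnot × Ẇ = 8.989 × 3410 Btu/h = 30650 Btu/h = 8984 W.

8984 W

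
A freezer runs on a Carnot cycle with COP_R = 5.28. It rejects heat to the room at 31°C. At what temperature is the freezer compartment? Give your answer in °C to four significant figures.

For a Carnot refrigerator COP_R = T_C/(T_H − T_C), so T_C = COP·T_H/(1 + COP).
With T_H = 304.15 K, T_C = 5.28 × 304.15/6.280 = 255.72 K.
Converting, 255.72 K = -17.43°C.

-17.43 °C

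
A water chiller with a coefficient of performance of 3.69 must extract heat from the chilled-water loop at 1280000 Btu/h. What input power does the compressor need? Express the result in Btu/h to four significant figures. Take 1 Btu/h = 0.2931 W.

346900 Btu/h

Ẇ = Q̇_C/COP = 1280000/3.69 = 346900 Btu/h.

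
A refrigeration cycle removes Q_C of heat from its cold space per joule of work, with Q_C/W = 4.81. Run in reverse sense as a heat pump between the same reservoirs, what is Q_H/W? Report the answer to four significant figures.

The first law on one cycle gives Q_H = Q_C + W, so Q_H/W = Q_C/W + 1.
COP_HP = COP_R + 1 = 4.81 + 1 = 5.81.

5.810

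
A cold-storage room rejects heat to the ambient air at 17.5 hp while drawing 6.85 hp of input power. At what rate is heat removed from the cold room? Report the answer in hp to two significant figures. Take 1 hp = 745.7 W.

For a cyclic device the first law requires Q̇_H = Q̇_C + Ẇ.
Q̇_C = Q̇_H − Ẇ = 10.65 hp.

11 hp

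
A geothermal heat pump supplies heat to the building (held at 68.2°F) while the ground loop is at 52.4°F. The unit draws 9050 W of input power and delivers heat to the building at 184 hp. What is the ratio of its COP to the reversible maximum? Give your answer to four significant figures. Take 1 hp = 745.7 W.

Converting, Q̇_H = 184.0 hp = 137200 W, so COP_actual = Q̇_H/Ẇ = 137200/9050 = 15.16.
In absolute terms T_C = 284.48 K and T_H = 293.26 K, so ΔT = 8.778 K.
COP_Carnot = T_H/ΔT = 293.26/8.778 = 33.41.
η_II = COP_actual/COP_Carnot = 15.16/33.41 = 0.4538.

0.4538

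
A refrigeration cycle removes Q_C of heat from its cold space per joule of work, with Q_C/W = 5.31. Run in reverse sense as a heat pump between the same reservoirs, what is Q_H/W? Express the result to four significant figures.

The first law on one cycle gives Q_H = Q_C + W, so Q_H/W = Q_C/W + 1.
COP_HP = COP_R + 1 = 5.31 + 1 = 6.31.

6.310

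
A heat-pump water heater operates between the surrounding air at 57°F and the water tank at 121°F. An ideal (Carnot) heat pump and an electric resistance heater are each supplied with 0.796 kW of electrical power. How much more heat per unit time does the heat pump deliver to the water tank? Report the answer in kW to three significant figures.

In absolute terms T_C = 287.04 K and T_H = 322.59 K, so ΔT = 35.56 K.
COP_Carnot = T_H/ΔT = 322.59/35.56 = 9.073.
The heat pump delivers Q̇_H = COP × Ẇ = 7.222 kW; the resistance heater delivers Ẇ = 0.7960 kW.
Extra = (COP − 1)·Ẇ = 6.426 kW.

6.43 kW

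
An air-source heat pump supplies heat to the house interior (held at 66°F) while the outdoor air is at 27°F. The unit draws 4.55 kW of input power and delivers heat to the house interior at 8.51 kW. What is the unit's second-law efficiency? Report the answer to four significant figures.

0.1388

COP_actual = Q̇_H/Ẇ = 8.510/4.550 = 1.870.
In absolute terms T_C = 270.37 K and T_H = 292.04 K, so ΔT = 21.67 K.
COP_Carnot = T_H/ΔT = 292.04/21.67 = 13.48.
η_II = COP_actual/COP_Carnot = 1.870/13.48 = 0.1388.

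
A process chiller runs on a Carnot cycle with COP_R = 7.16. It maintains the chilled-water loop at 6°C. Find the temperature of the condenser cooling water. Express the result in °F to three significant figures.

COP_R = T_C/(T_H − T_C) gives T_H − T_C = T_C/COP.
With T_C = 279.15 K, T_H = 279.15 × (1 + 1/7.16) = 318.14 K.
Converting, 318.14 K = 112.98°F.

113 °F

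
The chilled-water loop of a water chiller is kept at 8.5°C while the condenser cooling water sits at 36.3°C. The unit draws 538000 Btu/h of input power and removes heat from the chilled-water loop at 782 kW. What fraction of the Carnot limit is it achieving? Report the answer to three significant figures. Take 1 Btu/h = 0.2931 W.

0.489

Converting, Q̇_C = 782.0 kW = 2668000 Btu/h, so COP_actual = Q̇_C/Ẇ = 2668000/538000 = 4.959.
In absolute terms T_C = 281.65 K and T_H = 309.45 K, so ΔT = 27.80 K.
COP_Carnot = T_C/ΔT = 281.65/27.80 = 10.13.
η_II = COP_actual/COP_Carnot = 4.959/10.13 = 0.4895.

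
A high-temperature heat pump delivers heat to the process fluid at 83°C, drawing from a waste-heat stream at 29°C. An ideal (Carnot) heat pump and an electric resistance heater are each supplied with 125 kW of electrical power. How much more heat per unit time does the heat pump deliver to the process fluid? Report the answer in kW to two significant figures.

700 kW

In absolute terms T_C = 302.15 K and T_H = 356.15 K, so ΔT = 54.00 K.
COP_Carnot = T_H/ΔT = 356.15/54.00 = 6.595.
The heat pump delivers Q̇_H = COP × Ẇ = 824.4 kW; the resistance heater delivers Ẇ = 125.0 kW.
Extra = (COP − 1)·Ẇ = 699.4 kW.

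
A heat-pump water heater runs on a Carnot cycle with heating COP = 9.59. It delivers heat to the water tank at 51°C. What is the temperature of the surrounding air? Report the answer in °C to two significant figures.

COP_HP = T_H/(T_H − T_C) gives T_H − T_C = T_H/COP.
With T_H = 324.15 K, T_C = 324.15 × (1 − 1/9.59) = 290.35 K.
Converting, 290.35 K = 17.20°C.

17 °C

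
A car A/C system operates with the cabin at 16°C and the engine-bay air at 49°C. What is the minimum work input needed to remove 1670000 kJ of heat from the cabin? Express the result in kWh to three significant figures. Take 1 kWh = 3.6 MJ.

In absolute terms T_C = 289.15 K and T_H = 322.15 K, so ΔT = 33.00 K.
The reversible limit is COP_R = T_C/ΔT = 8.762, so W_min = Q_C/COP = Q_C·ΔT/T_C.
W_min = 1670000 × 33.00/289.15 = 190600 kJ = 52.94 kWh.

52.9 kWh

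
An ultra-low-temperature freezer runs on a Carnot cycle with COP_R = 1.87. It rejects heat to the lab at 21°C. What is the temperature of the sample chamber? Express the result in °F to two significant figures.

For a Carnot refrigerator COP_R = T_C/(T_H − T_C), so T_C = COP·T_H/(1 + COP).
With T_H = 294.15 K, T_C = 1.87 × 294.15/2.870 = 191.66 K.
Converting, 191.66 K = -114.68°F.

-110 °F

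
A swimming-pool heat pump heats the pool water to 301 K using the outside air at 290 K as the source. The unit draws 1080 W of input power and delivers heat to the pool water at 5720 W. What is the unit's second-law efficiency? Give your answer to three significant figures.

COP_actual = Q̇_H/Ẇ = 5720/1080 = 5.296.
The reservoir spacing is ΔT = 301 − 290 = 11.00 K.
COP_Carnot = T_H/ΔT = 301.00/11.00 = 27.36.
η_II = COP_actual/COP_Carnot = 5.296/27.36 = 0.1936.

0.194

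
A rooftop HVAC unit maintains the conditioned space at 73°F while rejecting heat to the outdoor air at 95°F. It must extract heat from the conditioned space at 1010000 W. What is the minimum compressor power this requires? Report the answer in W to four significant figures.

In absolute terms T_C = 295.93 K and T_H = 308.15 K, so ΔT = 12.22 K.
COP_Carnot = T_C/ΔT = 295.93/12.22 = 24.21.
Ẇ_min = Q̇/COP_Carnot = 1010000/24.21 = 41710 W.

41710 W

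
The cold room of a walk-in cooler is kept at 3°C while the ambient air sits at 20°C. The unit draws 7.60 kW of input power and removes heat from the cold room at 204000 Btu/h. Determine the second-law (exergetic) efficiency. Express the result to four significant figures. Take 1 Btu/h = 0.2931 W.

Converting, Q̇_C = 204000 Btu/h = 59.79 kW, so COP_actual = Q̇_C/Ẇ = 59.79/7.600 = 7.867.
In absolute terms T_C = 276.15 K and T_H = 293.15 K, so ΔT = 17.00 K.
COP_Carnot = T_C/ΔT = 276.15/17.00 = 16.24.
η_II = COP_actual/COP_Carnot = 7.867/16.24 = 0.4843.

0.4843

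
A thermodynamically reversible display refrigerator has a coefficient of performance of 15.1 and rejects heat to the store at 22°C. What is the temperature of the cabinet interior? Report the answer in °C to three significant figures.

3.67 °C

For a Carnot refrigerator COP_R = T_C/(T_H − T_C), so T_C = COP·T_H/(1 + COP).
With T_H = 295.15 K, T_C = 15.1 × 295.15/16.10 = 276.82 K.
Converting, 276.82 K = 3.67°C.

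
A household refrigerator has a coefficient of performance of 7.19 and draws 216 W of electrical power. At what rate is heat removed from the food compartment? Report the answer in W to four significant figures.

1553 W

Q̇_C = COP × Ẇ = 7.19 × 216.0 = 1553 W.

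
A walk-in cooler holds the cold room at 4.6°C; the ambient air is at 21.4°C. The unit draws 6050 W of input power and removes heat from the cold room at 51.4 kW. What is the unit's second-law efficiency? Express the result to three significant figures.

0.514

Converting, Q̇_C = 51.40 kW = 51400 W, so COP_actual = Q̇_C/Ẇ = 51400/6050 = 8.496.
In absolute terms T_C = 277.75 K and T_H = 294.55 K, so ΔT = 16.80 K.
COP_Carnot = T_C/ΔT = 277.75/16.80 = 16.53.
η_II = COP_actual/COP_Carnot = 8.496/16.53 = 0.5139.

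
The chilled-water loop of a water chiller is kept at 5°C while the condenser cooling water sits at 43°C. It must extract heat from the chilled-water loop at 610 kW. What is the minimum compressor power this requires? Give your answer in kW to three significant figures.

In absolute terms T_C = 278.15 K and T_H = 316.15 K, so ΔT = 38.00 K.
COP_Carnot = T_C/ΔT = 278.15/38.00 = 7.320.
Ẇ_min = Q̇/COP_Carnot = 610.0/7.320 = 83.34 kW.

83.3 kW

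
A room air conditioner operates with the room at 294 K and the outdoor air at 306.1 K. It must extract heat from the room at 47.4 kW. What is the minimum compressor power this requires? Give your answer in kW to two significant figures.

2.0 kW

The reservoir spacing is ΔT = 306.1 − 294 = 12.10 K.
COP_Carnot = T_C/ΔT = 294.00/12.10 = 24.30.
Ẇ_min = Q̇/COP_Carnot = 47.40/24.30 = 1.951 kW.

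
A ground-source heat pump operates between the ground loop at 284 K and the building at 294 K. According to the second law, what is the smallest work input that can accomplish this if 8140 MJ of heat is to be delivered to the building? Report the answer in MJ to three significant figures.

The reservoir spacing is ΔT = 294 − 284 = 10.00 K.
The reversible limit is COP_HP = T_H/ΔT = 29.40, so W_min = Q_H/COP = Q_H·ΔT/T_H.
W_min = 8140 × 10.00/294.00 = 276.9 MJ.

277 MJ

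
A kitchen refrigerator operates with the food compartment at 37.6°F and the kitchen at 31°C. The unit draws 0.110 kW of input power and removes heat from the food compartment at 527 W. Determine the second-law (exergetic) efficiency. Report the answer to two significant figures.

Converting, Q̇_C = 527.0 W = 0.5270 kW, so COP_actual = Q̇_C/Ẇ = 0.5270/0.1100 = 4.791.
In absolute terms T_C = 276.26 K and T_H = 304.15 K, so ΔT = 27.89 K.
COP_Carnot = T_C/ΔT = 276.26/27.89 = 9.906.
η_II = COP_actual/COP_Carnot = 4.791/9.906 = 0.4836.

0.48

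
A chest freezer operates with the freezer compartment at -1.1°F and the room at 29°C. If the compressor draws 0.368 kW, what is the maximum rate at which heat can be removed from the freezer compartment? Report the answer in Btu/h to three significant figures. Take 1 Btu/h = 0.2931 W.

In absolute terms T_C = 254.76 K and T_H = 302.15 K, so ΔT = 47.39 K.
COP_Carnot = T_C/ΔT = 254.76/47.39 = 5.376.
Q̇_max = COP_Carnot × Ẇ = 5.376 × 0.3680 kW = 1.978 kW = 6750 Btu/h.

6750 Btu/h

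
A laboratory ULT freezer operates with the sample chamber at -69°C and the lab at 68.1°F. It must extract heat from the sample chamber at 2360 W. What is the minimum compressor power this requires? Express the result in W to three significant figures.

1030 W

In absolute terms T_C = 204.15 K and T_H = 293.21 K, so ΔT = 89.06 K.
COP_Carnot = T_C/ΔT = 204.15/89.06 = 2.292.
Ẇ_min = Q̇/COP_Carnot = 2360/2.292 = 1029 W.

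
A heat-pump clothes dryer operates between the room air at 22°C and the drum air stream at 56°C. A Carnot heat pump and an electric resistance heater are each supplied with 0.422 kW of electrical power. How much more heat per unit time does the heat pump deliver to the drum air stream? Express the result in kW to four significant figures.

In absolute terms T_C = 295.15 K and T_H = 329.15 K, so ΔT = 34.00 K.
COP_Carnot = T_H/ΔT = 329.15/34.00 = 9.681.
The heat pump delivers Q̇_H = COP × Ẇ = 4.085 kW; the resistance heater delivers Ẇ = 0.4220 kW.
Extra = (COP − 1)·Ẇ = 3.663 kW.

3.663 kW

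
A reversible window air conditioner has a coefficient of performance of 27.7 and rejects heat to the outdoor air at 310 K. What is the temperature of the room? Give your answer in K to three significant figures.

For a Carnot refrigerator COP_R = T_C/(T_H − T_C), so T_C = COP·T_H/(1 + COP).
With T_H = 310.00 K, T_C = 27.7 × 310.00/28.70 = 299.20 K.

299 K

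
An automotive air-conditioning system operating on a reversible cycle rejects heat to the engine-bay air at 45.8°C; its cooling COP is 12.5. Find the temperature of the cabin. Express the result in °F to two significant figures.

72 °F

For a Carnot refrigerator COP_R = T_C/(T_H − T_C), so T_C = COP·T_H/(1 + COP).
With T_H = 318.95 K, T_C = 12.5 × 318.95/13.50 = 295.32 K.
Converting, 295.32 K = 71.91°F.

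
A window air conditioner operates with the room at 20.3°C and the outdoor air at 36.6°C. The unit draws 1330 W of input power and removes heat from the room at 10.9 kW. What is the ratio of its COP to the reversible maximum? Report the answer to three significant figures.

Converting, Q̇_C = 10.90 kW = 10900 W, so COP_actual = Q̇_C/Ẇ = 10900/1330 = 8.195.
In absolute terms T_C = 293.45 K and T_H = 309.75 K, so ΔT = 16.30 K.
COP_Carnot = T_C/ΔT = 293.45/16.30 = 18.00.
η_II = COP_actual/COP_Carnot = 8.195/18.00 = 0.4552.

0.455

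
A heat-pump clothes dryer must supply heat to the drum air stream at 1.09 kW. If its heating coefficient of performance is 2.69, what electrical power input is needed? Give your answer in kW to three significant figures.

0.405 kW

Ẇ = Q̇_H/COP_HP = 1.090/2.69 = 0.4052 kW.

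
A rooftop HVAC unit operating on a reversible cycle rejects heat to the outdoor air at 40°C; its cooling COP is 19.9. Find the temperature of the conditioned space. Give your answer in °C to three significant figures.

For a Carnot refrigerator COP_R = T_C/(T_H − T_C), so T_C = COP·T_H/(1 + COP).
With T_H = 313.15 K, T_C = 19.9 × 313.15/20.90 = 298.17 K.
Converting, 298.17 K = 25.02°C.

25.0 °C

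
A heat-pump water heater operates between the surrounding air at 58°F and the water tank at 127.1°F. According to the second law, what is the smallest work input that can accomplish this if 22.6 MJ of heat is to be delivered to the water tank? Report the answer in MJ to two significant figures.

In absolute terms T_C = 287.59 K and T_H = 325.98 K, so ΔT = 38.39 K.
The reversible limit is COP_HP = T_H/ΔT = 8.492, so W_min = Q_H/COP = Q_H·ΔT/T_H.
W_min = 22.60 × 38.39/325.98 = 2.661 MJ.

2.7 MJ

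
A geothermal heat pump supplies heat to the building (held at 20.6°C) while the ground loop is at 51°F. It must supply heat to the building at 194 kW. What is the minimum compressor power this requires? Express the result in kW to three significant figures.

In absolute terms T_C = 283.71 K and T_H = 293.75 K, so ΔT = 10.04 K.
COP_Carnot = T_H/ΔT = 293.75/10.04 = 29.25.
Ẇ_min = Q̇/COP_Carnot = 194.0/29.25 = 6.634 kW.

6.63 kW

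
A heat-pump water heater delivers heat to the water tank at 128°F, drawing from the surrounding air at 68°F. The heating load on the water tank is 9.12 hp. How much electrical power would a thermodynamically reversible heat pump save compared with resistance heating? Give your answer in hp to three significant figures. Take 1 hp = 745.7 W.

In absolute terms T_C = 293.15 K and T_H = 326.48 K, so ΔT = 33.33 K.
COP_Carnot = T_H/ΔT = 326.48/33.33 = 9.795.
Resistance heating needs Ẇ_res = Q̇_H = 9.120 hp; the reversible heat pump needs only Ẇ_hp = Q̇_H/COP = 0.9311 hp.
Saving = 9.120 − 0.9311 = 8.189 hp.

8.19 hp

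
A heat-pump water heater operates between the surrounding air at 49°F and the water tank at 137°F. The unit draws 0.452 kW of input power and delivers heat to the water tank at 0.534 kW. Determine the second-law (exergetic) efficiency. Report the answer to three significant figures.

COP_actual = Q̇_H/Ẇ = 0.5340/0.4520 = 1.181.
In absolute terms T_C = 282.59 K and T_H = 331.48 K, so ΔT = 48.89 K.
COP_Carnot = T_H/ΔT = 331.48/48.89 = 6.780.
η_II = COP_actual/COP_Carnot = 1.181/6.780 = 0.1742.

0.174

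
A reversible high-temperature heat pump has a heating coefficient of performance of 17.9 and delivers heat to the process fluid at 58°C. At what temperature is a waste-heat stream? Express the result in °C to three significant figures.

39.5 °C

COP_HP = T_H/(T_H − T_C) gives T_H − T_C = T_H/COP.
With T_H = 331.15 K, T_C = 331.15 × (1 − 1/17.9) = 312.65 K.
Converting, 312.65 K = 39.50°C.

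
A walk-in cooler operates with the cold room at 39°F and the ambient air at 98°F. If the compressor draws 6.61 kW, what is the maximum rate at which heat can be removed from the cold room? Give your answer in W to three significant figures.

55900 W

In absolute terms T_C = 277.04 K and T_H = 309.82 K, so ΔT = 32.78 K.
COP_Carnot = T_C/ΔT = 277.04/32.78 = 8.452.
Q̇_max = COP_Carnot × Ẇ = 8.452 × 6.610 kW = 55.87 kW = 55870 W.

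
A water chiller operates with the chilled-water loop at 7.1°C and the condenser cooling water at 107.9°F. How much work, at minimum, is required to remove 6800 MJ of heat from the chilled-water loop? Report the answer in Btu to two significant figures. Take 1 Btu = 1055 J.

In absolute terms T_C = 280.25 K and T_H = 315.32 K, so ΔT = 35.07 K.
The reversible limit is COP_R = T_C/ΔT = 7.992, so W_min = Q_C/COP = Q_C·ΔT/T_C.
W_min = 6800 × 35.07/280.25 = 850.9 MJ = 806500 Btu.

810000 Btu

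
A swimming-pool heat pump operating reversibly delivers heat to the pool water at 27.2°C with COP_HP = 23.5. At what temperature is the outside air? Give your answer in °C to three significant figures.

COP_HP = T_H/(T_H − T_C) gives T_H − T_C = T_H/COP.
With T_H = 300.35 K, T_C = 300.35 × (1 − 1/23.5) = 287.57 K.
Converting, 287.57 K = 14.42°C.

14.4 °C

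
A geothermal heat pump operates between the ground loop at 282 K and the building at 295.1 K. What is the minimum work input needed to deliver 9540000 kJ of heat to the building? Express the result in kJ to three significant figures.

The reservoir spacing is ΔT = 295.1 − 282 = 13.10 K.
The reversible limit is COP_HP = T_H/ΔT = 22.53, so W_min = Q_H/COP = Q_H·ΔT/T_H.
W_min = 9540000 × 13.10/295.10 = 423500 kJ.

423000 kJ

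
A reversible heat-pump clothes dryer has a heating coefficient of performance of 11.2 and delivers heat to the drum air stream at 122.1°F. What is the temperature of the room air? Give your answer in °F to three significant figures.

70.2 °F

COP_HP = T_H/(T_H − T_C) gives T_H − T_C = T_H/COP.
With T_H = 323.21 K, T_C = 323.21 × (1 − 1/11.2) = 294.35 K.
Converting, 294.35 K = 70.16°F.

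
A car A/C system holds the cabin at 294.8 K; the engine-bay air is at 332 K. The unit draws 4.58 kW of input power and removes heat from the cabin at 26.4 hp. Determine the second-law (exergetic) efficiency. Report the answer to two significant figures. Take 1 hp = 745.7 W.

0.54

Converting, Q̇_C = 26.40 hp = 19.69 kW, so COP_actual = Q̇_C/Ẇ = 19.69/4.580 = 4.298.
The reservoir spacing is ΔT = 332 − 294.8 = 37.20 K.
COP_Carnot = T_C/ΔT = 294.80/37.20 = 7.925.
η_II = COP_actual/COP_Carnot = 4.298/7.925 = 0.5424.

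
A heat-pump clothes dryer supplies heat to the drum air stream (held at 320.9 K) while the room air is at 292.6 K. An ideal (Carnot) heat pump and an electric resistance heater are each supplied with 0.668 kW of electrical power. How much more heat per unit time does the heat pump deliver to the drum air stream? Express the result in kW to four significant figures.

The reservoir spacing is ΔT = 320.9 − 292.6 = 28.30 K.
COP_Carnot = T_H/ΔT = 320.90/28.30 = 11.34.
The heat pump delivers Q̇_H = COP × Ẇ = 7.575 kW; the resistance heater delivers Ẇ = 0.6680 kW.
Extra = (COP − 1)·Ẇ = 6.907 kW.

6.907 kW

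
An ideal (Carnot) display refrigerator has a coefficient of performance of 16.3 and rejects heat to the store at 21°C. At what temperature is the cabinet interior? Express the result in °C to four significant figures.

3.997 °C

For a Carnot refrigerator COP_R = T_C/(T_H − T_C), so T_C = COP·T_H/(1 + COP).
With T_H = 294.15 K, T_C = 16.3 × 294.15/17.30 = 277.15 K.
Converting, 277.15 K = 4.00°C.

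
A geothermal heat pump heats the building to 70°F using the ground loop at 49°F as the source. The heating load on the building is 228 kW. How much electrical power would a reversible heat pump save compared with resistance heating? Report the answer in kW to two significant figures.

In absolute terms T_C = 282.59 K and T_H = 294.26 K, so ΔT = 11.67 K.
COP_Carnot = T_H/ΔT = 294.26/11.67 = 25.22.
Resistance heating needs Ẇ_res = Q̇_H = 228.0 kW; the reversible heat pump needs only Ẇ_hp = Q̇_H/COP = 9.040 kW.
Saving = 228.0 − 9.040 = 219.0 kW.

220 kW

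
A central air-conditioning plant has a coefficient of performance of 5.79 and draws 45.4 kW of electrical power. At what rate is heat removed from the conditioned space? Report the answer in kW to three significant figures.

Q̇_C = COP × Ẇ = 5.79 × 45.40 = 262.9 kW.

263 kW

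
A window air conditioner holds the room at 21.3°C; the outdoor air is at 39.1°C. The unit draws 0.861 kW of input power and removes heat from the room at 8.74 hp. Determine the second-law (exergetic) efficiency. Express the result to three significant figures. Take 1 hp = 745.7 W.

Converting, Q̇_C = 8.740 hp = 6.517 kW, so COP_actual = Q̇_C/Ẇ = 6.517/0.8610 = 7.570.
In absolute terms T_C = 294.45 K and T_H = 312.25 K, so ΔT = 17.80 K.
COP_Carnot = T_C/ΔT = 294.45/17.80 = 16.54.
η_II = COP_actual/COP_Carnot = 7.570/16.54 = 0.4576.

0.458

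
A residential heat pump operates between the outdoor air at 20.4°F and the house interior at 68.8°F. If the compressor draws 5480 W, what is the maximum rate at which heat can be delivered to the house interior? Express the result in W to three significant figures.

59800 W

In absolute terms T_C = 266.71 K and T_H = 293.59 K, so ΔT = 26.89 K.
COP_Carnot = T_H/ΔT = 293.59/26.89 = 10.92.
Q̇_max = COP_Carnot × Ẇ = 10.92 × 5480 W = 59840 W.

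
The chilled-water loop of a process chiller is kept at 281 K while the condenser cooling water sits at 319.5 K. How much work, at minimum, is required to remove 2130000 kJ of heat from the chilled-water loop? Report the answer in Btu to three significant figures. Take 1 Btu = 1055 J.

277000 Btu

The reservoir spacing is ΔT = 319.5 − 281 = 38.50 K.
The reversible limit is COP_R = T_C/ΔT = 7.299, so W_min = Q_C/COP = Q_C·ΔT/T_C.
W_min = 2130000 × 38.50/281.00 = 291800 kJ = 276600 Btu.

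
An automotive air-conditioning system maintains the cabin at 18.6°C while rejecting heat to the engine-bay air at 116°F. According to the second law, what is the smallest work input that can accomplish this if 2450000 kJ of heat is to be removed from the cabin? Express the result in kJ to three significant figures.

236000 kJ

In absolute terms T_C = 291.75 K and T_H = 319.82 K, so ΔT = 28.07 K.
The reversible limit is COP_R = T_C/ΔT = 10.39, so W_min = Q_C/COP = Q_C·ΔT/T_C.
W_min = 2450000 × 28.07/291.75 = 235700 kJ.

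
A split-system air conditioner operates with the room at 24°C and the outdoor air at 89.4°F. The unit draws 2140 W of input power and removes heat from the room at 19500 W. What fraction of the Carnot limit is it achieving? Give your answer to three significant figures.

COP_actual = Q̇_C/Ẇ = 19500/2140 = 9.112.
In absolute terms T_C = 297.15 K and T_H = 305.04 K, so ΔT = 7.889 K.
COP_Carnot = T_C/ΔT = 297.15/7.889 = 37.67.
η_II = COP_actual/COP_Carnot = 9.112/37.67 = 0.2419.

0.242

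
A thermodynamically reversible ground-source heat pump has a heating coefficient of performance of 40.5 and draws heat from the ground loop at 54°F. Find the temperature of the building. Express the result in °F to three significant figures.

COP_HP = T_H/(T_H − T_C) rearranges to T_H = COP·T_C/(COP − 1).
With T_C = 285.37 K, T_H = 40.5 × 285.37/39.50 = 292.60 K.
Converting, 292.60 K = 67.00°F.

67.0 °F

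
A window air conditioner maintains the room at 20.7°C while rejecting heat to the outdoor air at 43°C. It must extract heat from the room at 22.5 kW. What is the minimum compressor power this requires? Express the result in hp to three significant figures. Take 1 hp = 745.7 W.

In absolute terms T_C = 293.85 K and T_H = 316.15 K, so ΔT = 22.30 K.
COP_Carnot = T_C/ΔT = 293.85/22.30 = 13.18.
Ẇ_min = Q̇/COP_Carnot = 22.50/13.18 = 1.708 kW = 2.290 hp.

2.29 hp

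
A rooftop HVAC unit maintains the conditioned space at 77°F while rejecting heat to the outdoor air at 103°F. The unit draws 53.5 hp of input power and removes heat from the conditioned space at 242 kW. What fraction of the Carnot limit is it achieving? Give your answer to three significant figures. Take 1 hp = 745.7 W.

Converting, Q̇_C = 242.0 kW = 324.5 hp, so COP_actual = Q̇_C/Ẇ = 324.5/53.50 = 6.066.
In absolute terms T_C = 298.15 K and T_H = 312.59 K, so ΔT = 14.44 K.
COP_Carnot = T_C/ΔT = 298.15/14.44 = 20.64.
η_II = COP_actual/COP_Carnot = 6.066/20.64 = 0.2939.

0.294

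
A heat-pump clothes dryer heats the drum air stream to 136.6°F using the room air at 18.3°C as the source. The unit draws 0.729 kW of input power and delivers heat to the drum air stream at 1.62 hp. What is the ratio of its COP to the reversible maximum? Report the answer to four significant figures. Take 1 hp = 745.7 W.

Converting, Q̇_H = 1.620 hp = 1.208 kW, so COP_actual = Q̇_H/Ẇ = 1.208/0.7290 = 1.657.
In absolute terms T_C = 291.45 K and T_H = 331.26 K, so ΔT = 39.81 K.
COP_Carnot = T_H/ΔT = 331.26/39.81 = 8.321.
η_II = COP_actual/COP_Carnot = 1.657/8.321 = 0.1992.

0.1992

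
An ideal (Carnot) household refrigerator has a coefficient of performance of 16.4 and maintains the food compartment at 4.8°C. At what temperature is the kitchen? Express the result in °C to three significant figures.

21.7 °C

COP_R = T_C/(T_H − T_C) gives T_H − T_C = T_C/COP.
With T_C = 277.95 K, T_H = 277.95 × (1 + 1/16.4) = 294.90 K.
Converting, 294.90 K = 21.75°C.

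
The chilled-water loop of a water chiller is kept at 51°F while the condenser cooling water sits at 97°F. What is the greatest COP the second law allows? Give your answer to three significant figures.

11.1

In absolute terms T_C = 283.71 K and T_H = 309.26 K, so ΔT = 25.56 K.
For a reversible cycle, COP_Carnot = T_C/ΔT = 283.71/25.56 = 11.10.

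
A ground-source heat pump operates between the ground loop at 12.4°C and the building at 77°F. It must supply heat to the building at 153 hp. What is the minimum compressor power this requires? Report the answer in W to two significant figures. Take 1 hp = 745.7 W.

In absolute terms T_C = 285.55 K and T_H = 298.15 K, so ΔT = 12.60 K.
COP_Carnot = T_H/ΔT = 298.15/12.60 = 23.66.
Ẇ_min = Q̇/COP_Carnot = 153.0/23.66 = 6.466 hp = 4822 W.

4800 W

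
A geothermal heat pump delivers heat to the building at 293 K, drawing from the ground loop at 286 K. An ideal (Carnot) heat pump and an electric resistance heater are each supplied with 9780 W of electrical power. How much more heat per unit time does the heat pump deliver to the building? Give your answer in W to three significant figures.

400000 W

The reservoir spacing is ΔT = 293 − 286 = 7.000 K.
COP_Carnot = T_H/ΔT = 293.00/7.000 = 41.86.
The heat pump delivers Q̇_H = COP × Ẇ = 409400 W; the resistance heater delivers Ẇ = 9780 W.
Extra = (COP − 1)·Ẇ = 399600 W.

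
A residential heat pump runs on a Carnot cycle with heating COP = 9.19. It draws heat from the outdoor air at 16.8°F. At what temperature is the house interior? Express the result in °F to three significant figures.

COP_HP = T_H/(T_H − T_C) rearranges to T_H = COP·T_C/(COP − 1).
With T_C = 264.71 K, T_H = 9.19 × 264.71/8.190 = 297.03 K.
Converting, 297.03 K = 74.98°F.

75.0 °F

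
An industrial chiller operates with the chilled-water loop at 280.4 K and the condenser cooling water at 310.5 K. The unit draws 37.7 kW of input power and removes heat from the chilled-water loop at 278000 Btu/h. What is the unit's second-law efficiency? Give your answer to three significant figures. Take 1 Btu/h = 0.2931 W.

Converting, Q̇_C = 278000 Btu/h = 81.48 kW, so COP_actual = Q̇_C/Ẇ = 81.48/37.70 = 2.161.
The reservoir spacing is ΔT = 310.5 − 280.4 = 30.10 K.
COP_Carnot = T_C/ΔT = 280.40/30.10 = 9.316.
η_II = COP_actual/COP_Carnot = 2.161/9.316 = 0.2320.

0.232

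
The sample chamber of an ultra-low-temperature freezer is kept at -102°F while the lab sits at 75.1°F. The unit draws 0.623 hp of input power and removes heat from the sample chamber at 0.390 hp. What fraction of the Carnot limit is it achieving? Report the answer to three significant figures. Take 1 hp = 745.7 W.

0.310

COP_actual = Q̇_C/Ẇ = 0.3900/0.6230 = 0.6260.
In absolute terms T_C = 198.71 K and T_H = 297.09 K, so ΔT = 98.39 K.
COP_Carnot = T_C/ΔT = 198.71/98.39 = 2.020.
η_II = COP_actual/COP_Carnot = 0.6260/2.020 = 0.3100.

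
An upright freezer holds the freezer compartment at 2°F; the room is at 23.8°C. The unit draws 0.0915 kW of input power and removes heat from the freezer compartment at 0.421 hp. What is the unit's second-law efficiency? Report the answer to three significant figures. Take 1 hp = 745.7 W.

0.541

Converting, Q̇_C = 0.4210 hp = 0.3139 kW, so COP_actual = Q̇_C/Ẇ = 0.3139/0.09150 = 3.431.
In absolute terms T_C = 256.48 K and T_H = 296.95 K, so ΔT = 40.47 K.
COP_Carnot = T_C/ΔT = 256.48/40.47 = 6.338.
η_II = COP_actual/COP_Carnot = 3.431/6.338 = 0.5413.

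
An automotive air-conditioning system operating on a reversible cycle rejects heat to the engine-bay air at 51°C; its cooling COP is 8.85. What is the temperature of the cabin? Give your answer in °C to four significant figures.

For a Carnot refrigerator COP_R = T_C/(T_H − T_C), so T_C = COP·T_H/(1 + COP).
With T_H = 324.15 K, T_C = 8.85 × 324.15/9.850 = 291.24 K.
Converting, 291.24 K = 18.09°C.

18.09 °C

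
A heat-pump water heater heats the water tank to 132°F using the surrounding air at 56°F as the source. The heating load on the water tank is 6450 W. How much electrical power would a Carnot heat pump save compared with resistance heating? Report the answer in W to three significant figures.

In absolute terms T_C = 286.48 K and T_H = 328.71 K, so ΔT = 42.22 K.
COP_Carnot = T_H/ΔT = 328.71/42.22 = 7.785.
Resistance heating needs Ẇ_res = Q̇_H = 6450 W; the reversible heat pump needs only Ẇ_hp = Q̇_H/COP = 828.5 W.
Saving = 6450 − 828.5 = 5621 W.

5620 W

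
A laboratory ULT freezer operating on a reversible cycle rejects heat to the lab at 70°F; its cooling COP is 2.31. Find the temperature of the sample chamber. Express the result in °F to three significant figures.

-90.0 °F

For a Carnot refrigerator COP_R = T_C/(T_H − T_C), so T_C = COP·T_H/(1 + COP).
With T_H = 294.26 K, T_C = 2.31 × 294.26/3.310 = 205.36 K.
Converting, 205.36 K = -90.02°F.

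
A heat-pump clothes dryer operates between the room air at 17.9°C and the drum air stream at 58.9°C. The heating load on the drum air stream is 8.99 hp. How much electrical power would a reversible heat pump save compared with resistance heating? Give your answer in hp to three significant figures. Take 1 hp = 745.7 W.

In absolute terms T_C = 291.05 K and T_H = 332.05 K, so ΔT = 41.00 K.
COP_Carnot = T_H/ΔT = 332.05/41.00 = 8.099.
Resistance heating needs Ẇ_res = Q̇_H = 8.990 hp; the reversible heat pump needs only Ẇ_hp = Q̇_H/COP = 1.110 hp.
Saving = 8.990 − 1.110 = 7.880 hp.

7.88 hp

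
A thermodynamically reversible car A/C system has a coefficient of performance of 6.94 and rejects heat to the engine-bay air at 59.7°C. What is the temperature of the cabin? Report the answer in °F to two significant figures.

For a Carnot refrigerator COP_R = T_C/(T_H − T_C), so T_C = COP·T_H/(1 + COP).
With T_H = 332.85 K, T_C = 6.94 × 332.85/7.940 = 290.93 K.
Converting, 290.93 K = 64.00°F.

64 °F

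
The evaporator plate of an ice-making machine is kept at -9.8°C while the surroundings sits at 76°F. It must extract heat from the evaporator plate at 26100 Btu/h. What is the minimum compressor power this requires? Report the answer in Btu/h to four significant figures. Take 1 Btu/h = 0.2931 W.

3394 Btu/h

In absolute terms T_C = 263.35 K and T_H = 297.59 K, so ΔT = 34.24 K.
COP_Carnot = T_C/ΔT = 263.35/34.24 = 7.690.
Ẇ_min = Q̇/COP_Carnot = 26100/7.690 = 3394 Btu/h.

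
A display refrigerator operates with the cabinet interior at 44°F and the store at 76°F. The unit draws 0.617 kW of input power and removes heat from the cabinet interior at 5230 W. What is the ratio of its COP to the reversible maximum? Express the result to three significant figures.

0.539

Converting, Q̇_C = 5230 W = 5.230 kW, so COP_actual = Q̇_C/Ẇ = 5.230/0.6170 = 8.476.
In absolute terms T_C = 279.82 K and T_H = 297.59 K, so ΔT = 17.78 K.
COP_Carnot = T_C/ΔT = 279.82/17.78 = 15.74.
η_II = COP_actual/COP_Carnot = 8.476/15.74 = 0.5385.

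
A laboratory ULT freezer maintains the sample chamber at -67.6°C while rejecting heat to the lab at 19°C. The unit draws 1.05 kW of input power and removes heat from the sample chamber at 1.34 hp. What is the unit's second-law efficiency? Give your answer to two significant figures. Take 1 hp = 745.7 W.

Converting, Q̇_C = 1.340 hp = 0.9992 kW, so COP_actual = Q̇_C/Ẇ = 0.9992/1.050 = 0.9517.
In absolute terms T_C = 205.55 K and T_H = 292.15 K, so ΔT = 86.60 K.
COP_Carnot = T_C/ΔT = 205.55/86.60 = 2.374.
η_II = COP_actual/COP_Carnot = 0.9517/2.374 = 0.4009.

0.40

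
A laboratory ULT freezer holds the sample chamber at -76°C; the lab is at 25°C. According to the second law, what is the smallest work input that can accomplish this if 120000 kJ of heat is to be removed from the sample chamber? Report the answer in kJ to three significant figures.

61500 kJ

In absolute terms T_C = 197.15 K and T_H = 298.15 K, so ΔT = 101.0 K.
The reversible limit is COP_R = T_C/ΔT = 1.952, so W_min = Q_C/COP = Q_C·ΔT/T_C.
W_min = 120000 × 101.0/197.15 = 61480 kJ.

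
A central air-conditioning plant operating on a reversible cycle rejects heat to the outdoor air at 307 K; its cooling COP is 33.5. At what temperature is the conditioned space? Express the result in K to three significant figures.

For a Carnot refrigerator COP_R = T_C/(T_H − T_C), so T_C = COP·T_H/(1 + COP).
With T_H = 307.00 K, T_C = 33.5 × 307.00/34.50 = 298.10 K.

298 K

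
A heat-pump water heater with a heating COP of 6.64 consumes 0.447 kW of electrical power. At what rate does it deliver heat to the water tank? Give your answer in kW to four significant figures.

2.968 kW

Q̇_H = COP_HP × Ẇ = 6.64 × 0.4470 = 2.968 kW.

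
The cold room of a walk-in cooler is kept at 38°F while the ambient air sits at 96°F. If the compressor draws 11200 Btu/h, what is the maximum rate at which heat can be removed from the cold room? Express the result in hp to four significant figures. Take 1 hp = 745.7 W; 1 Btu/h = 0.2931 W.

In absolute terms T_C = 276.48 K and T_H = 308.71 K, so ΔT = 32.22 K.
COP_Carnot = T_C/ΔT = 276.48/32.22 = 8.581.
Q̇_max = COP_Carnot × Ẇ = 8.581 × 11200 Btu/h = 96100 Btu/h = 37.77 hp.

37.77 hp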